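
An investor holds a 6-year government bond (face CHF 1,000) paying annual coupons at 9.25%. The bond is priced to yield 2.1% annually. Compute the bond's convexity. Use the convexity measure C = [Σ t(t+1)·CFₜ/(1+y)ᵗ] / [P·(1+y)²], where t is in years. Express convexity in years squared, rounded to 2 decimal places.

With y = 0.021:
  t   CF        PV=CF/(1+0.021)^t    t·PV        t(t+1)·PV
  1        92.50        90.5975        90.5975         181.1949
  2        92.50        88.7340       177.4681         532.4042
  3        92.50        86.9090       260.7269       1,042.9074
  4        92.50        85.1214       340.4856       1,702.4280
  5        92.50        83.3706       416.8531       2,501.1185
  6     1,092.50       964.4217     5,786.5305      40,505.7132
  Σ                  1,399.1542     7,072.6615      46,465.7663
P = 1,399.1542.
Convexity = Σ t(t+1)·PV / [P·(1+y)²] = 46,465.7663 / (1,399.1542 × 1.042441) = 31.85782.

31.86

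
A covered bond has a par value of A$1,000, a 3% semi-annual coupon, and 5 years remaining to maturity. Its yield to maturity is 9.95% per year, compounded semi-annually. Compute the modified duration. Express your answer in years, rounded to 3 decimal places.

Periodic yield y = 0.04975. First find Macaulay duration:
  t   CF        PV=CF/(1+0.04975)^t    t·PV
  1        15.00        14.2891        14.2891
  2        15.00        13.6119        27.2238
  3        15.00        12.9668        38.9005
  4        15.00        12.3523        49.4092
  5        15.00        11.7669        58.8345
  6        15.00        11.2092        67.2554
  7        15.00        10.6780        74.7460
  8        15.00        10.1719        81.3756
  9        15.00         9.6899        87.2089
  10    1,015.00       624.6075     6,246.0752
  Σ                    731.3436     6,745.3182
P = 731.3436; Macaulay duration = 6,745.3182 / 731.3436 = 9.22319 half-year periods = 4.61159 years.
Modified duration = D_Mac / (1 + y) = 4.61159 / 1.04975 = 4.39304 years.

4.393 years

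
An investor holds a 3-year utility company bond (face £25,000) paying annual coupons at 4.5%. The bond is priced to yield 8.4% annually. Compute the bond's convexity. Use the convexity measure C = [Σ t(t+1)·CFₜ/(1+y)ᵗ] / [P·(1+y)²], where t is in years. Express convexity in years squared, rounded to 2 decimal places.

9.60

With y = 0.084:
  t   CF        PV=CF/(1+0.084)^t    t·PV        t(t+1)·PV
  1     1,125.00     1,037.8229     1,037.8229       2,075.6458
  2     1,125.00       957.4012     1,914.8024       5,744.4071
  3    26,125.00    20,510.1319    61,530.3956     246,121.5823
  Σ                 22,505.3559    64,483.0208     253,941.6352
P = 22,505.3559.
Convexity = Σ t(t+1)·PV / [P·(1+y)²] = 253,941.6352 / (22,505.3559 × 1.175056) = 9.60261.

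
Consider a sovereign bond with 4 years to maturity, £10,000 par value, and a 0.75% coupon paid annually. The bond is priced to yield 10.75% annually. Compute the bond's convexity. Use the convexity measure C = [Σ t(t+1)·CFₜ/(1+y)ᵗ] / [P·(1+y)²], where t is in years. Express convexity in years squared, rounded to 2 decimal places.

16.01

With y = 0.1075:
  t   CF        PV=CF/(1+0.1075)^t    t·PV        t(t+1)·PV
  1        75.00        67.7201        67.7201         135.4402
  2        75.00        61.1468       122.2936         366.8809
  3        75.00        55.2116       165.6347         662.5388
  4    10,075.00     6,696.8430    26,787.3719     133,936.8593
  Σ                  6,880.9214    27,143.0203     135,101.7191
P = 6,880.9214.
Convexity = Σ t(t+1)·PV / [P·(1+y)²] = 135,101.7191 / (6,880.9214 × 1.226556) = 16.00762.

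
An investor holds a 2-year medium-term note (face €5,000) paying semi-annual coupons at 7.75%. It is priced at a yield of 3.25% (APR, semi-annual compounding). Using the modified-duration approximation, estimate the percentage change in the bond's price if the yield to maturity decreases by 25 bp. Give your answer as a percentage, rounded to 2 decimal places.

Periodic yield y = 0.01625. Modified duration first:
  t   CF        PV=CF/(1+0.01625)^t    t·PV
  1       193.75       190.6519       190.6519
  2       193.75       187.6034       375.2067
  3       193.75       184.6035       553.8106
  4     5,193.75     4,869.4376    19,477.7505
  Σ                  5,432.2964    20,597.4197
P = 5,432.2964; D_Mac = 3.79166 half-year periods = 1.89583 yrs; D_mod = 1.89583/(1+0.01625) = 1.86552 yrs.
ΔP/P ≈ -D_mod · Δy = -1.86552 × (-0.0025) = +0.004664 = +0.4664%.

+0.47%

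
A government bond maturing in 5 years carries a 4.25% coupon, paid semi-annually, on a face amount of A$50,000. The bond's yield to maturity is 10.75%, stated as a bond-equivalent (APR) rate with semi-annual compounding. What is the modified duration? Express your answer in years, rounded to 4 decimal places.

4.2447 years

Periodic yield y = 0.05375. First find Macaulay duration:
  t   CF        PV=CF/(1+0.05375)^t    t·PV
  1     1,062.50     1,008.3037     1,008.3037
  2     1,062.50       956.8718     1,913.7436
  3     1,062.50       908.0634     2,724.1902
  4     1,062.50       861.7446     3,446.9785
  5     1,062.50       817.7885     4,088.9425
  6     1,062.50       776.0745     4,656.4470
  7     1,062.50       736.4883     5,155.4178
  8     1,062.50       698.9212     5,591.3699
  9     1,062.50       663.2705     5,969.4341
  10   51,062.50    30,250.0570   302,500.5702
  Σ                 37,677.5835   337,055.3975
P = 37,677.5835; Macaulay duration = 337,055.3975 / 37,677.5835 = 8.94578 half-year periods = 4.47289 years.
Modified duration = D_Mac / (1 + y) = 4.47289 / 1.05375 = 4.24474 years.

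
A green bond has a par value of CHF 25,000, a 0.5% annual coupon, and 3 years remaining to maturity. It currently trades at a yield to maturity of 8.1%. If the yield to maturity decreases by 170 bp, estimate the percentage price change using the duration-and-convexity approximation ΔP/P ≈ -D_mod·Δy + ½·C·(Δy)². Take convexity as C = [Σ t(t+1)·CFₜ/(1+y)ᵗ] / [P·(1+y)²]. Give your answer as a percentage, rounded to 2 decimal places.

With y = 0.081:
  t   CF        PV=CF/(1+0.081)^t    t·PV        t(t+1)·PV
  1       125.00       115.6337       115.6337         231.2673
  2       125.00       106.9692       213.9383         641.8150
  3    25,125.00    19,889.7346    59,669.2039     238,676.8154
  Σ                 20,112.3375    59,998.7759     239,549.8978
P = 20,112.3375; D_Mac = 2.98318 yrs; D_mod = 2.75965 yrs; C = 10.19253.
Duration effect: -2.75965 × (-0.017) = +0.046914
Convexity effect: 0.5 × 10.19253 × (-0.017)² = +0.0014728
ΔP/P ≈ +0.046914 + 0.0014728 = +0.048387 = +4.8387%.

+4.84%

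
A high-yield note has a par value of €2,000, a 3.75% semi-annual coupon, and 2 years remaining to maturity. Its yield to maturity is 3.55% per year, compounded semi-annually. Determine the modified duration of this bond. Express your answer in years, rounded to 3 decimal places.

Periodic yield y = 0.01775. First find Macaulay duration:
  t   CF        PV=CF/(1+0.01775)^t    t·PV
  1        37.50        36.8460        36.8460
  2        37.50        36.2034        72.4067
  3        37.50        35.5720       106.7159
  4     2,037.50     1,899.0359     7,596.1436
  Σ                  2,007.6572     7,812.1122
P = 2,007.6572; Macaulay duration = 7,812.1122 / 2,007.6572 = 3.89116 half-year periods = 1.94558 years.
Modified duration = D_Mac / (1 + y) = 1.94558 / 1.01775 = 1.91165 years.

1.912 years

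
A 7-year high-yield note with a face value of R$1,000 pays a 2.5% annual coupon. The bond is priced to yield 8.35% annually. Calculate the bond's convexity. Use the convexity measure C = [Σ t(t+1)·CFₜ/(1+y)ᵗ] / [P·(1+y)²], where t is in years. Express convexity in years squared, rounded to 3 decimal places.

With y = 0.0835:
  t   CF        PV=CF/(1+0.0835)^t    t·PV        t(t+1)·PV
  1        25.00        23.0734        23.0734          46.1467
  2        25.00        21.2952        42.5904         127.7713
  3        25.00        19.6541        58.9623         235.8493
  4        25.00        18.1395        72.5578         362.7892
  5        25.00        16.7415        83.7077         502.2462
  6        25.00        15.4514        92.7081         648.9568
  7     1,025.00       584.6843     4,092.7903      32,742.3226
  Σ                    699.0394     4,466.3901      34,666.0822
P = 699.0394.
Convexity = Σ t(t+1)·PV / [P·(1+y)²] = 34,666.0822 / (699.0394 × 1.173972) = 42.24208.

42.242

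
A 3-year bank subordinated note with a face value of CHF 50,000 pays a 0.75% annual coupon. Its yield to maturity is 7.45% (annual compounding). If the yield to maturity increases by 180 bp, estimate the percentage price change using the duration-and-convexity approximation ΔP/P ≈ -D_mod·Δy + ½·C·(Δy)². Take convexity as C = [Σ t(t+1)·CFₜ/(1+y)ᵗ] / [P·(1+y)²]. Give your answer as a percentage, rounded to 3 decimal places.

With y = 0.0745:
  t   CF        PV=CF/(1+0.0745)^t    t·PV        t(t+1)·PV
  1       375.00       348.9995       348.9995         697.9991
  2       375.00       324.8018       649.6036       1,948.8108
  3    50,375.00    40,606.5226   121,819.5678     487,278.2712
  Σ                 41,280.3239   122,818.1709     489,925.0811
P = 41,280.3239; D_Mac = 2.97522 yrs; D_mod = 2.76894 yrs; C = 10.27954.
Duration effect: -2.76894 × (+0.018) = -0.049841
Convexity effect: 0.5 × 10.27954 × (0.018)² = +0.0016653
ΔP/P ≈ -0.049841 + 0.0016653 = -0.048176 = -4.8176%.

-4.818%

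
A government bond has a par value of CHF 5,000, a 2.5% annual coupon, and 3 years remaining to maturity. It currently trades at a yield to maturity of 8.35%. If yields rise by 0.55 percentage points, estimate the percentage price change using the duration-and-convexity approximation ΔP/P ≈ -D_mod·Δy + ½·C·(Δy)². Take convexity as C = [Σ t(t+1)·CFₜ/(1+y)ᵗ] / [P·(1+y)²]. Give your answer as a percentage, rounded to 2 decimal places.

-1.47%

With y = 0.0835:
  t   CF        PV=CF/(1+0.0835)^t    t·PV        t(t+1)·PV
  1       125.00       115.3669       115.3669         230.7337
  2       125.00       106.4761       212.9522         638.8567
  3     5,125.00     4,029.0914    12,087.2743      48,349.0972
  Σ                  4,250.9344    12,415.5934      49,218.6876
P = 4,250.9344; D_Mac = 2.92067 yrs; D_mod = 2.69559 yrs; C = 9.86252.
Duration effect: -2.69559 × (+0.0055) = -0.014826
Convexity effect: 0.5 × 9.86252 × (0.0055)² = +0.0001492
ΔP/P ≈ -0.014826 + 0.0001492 = -0.014677 = -1.4677%.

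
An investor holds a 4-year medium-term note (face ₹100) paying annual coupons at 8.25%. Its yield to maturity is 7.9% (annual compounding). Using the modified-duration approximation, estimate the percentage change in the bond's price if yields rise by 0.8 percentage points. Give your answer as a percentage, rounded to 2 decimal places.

Periodic yield y = 0.079. Modified duration first:
  t   CF        PV=CF/(1+0.079)^t    t·PV
  1         8.25         7.6460         7.6460
  2         8.25         7.0862        14.1723
  3         8.25         6.5673        19.7020
  4       108.25        79.8624       319.4494
  Σ                    101.1618       360.9697
P = 101.1618; D_Mac = 3.56824 yrs; D_mod = 3.56824/(1+0.079) = 3.30699 yrs.
ΔP/P ≈ -D_mod · Δy = -3.30699 × (+0.008) = -0.026456 = -2.6456%.

-2.65%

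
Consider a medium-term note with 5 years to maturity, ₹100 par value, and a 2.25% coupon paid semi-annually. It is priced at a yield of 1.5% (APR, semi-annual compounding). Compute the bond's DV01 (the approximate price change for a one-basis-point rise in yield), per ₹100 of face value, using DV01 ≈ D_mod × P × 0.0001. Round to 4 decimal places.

₹0.0490

Periodic yield y = 0.0075.
  t   CF        PV=CF/(1+0.0075)^t    t·PV
  1        1.125         1.1166         1.1166
  2        1.125         1.1083         2.2166
  3        1.125         1.1001         3.3002
  4        1.125         1.0919         4.3675
  5        1.125         1.0837         5.4187
  6        1.125         1.0757         6.4541
  7        1.125         1.0677         7.4737
  8        1.125         1.0597         8.4778
  9        1.125         1.0518         9.4665
  10     101.125        93.8443       938.4432
  Σ                    103.5998       986.7349
P = 103.5998; D_Mac = 9.52448 half-year periods = 4.76224 yrs; D_mod = 4.72679 yrs.
DV01 ≈ 4.72679 × 103.5998 × 0.0001 = 0.048969.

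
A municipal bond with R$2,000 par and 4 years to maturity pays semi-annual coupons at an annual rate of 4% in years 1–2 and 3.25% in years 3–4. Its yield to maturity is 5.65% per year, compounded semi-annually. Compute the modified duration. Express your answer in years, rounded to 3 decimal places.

Periodic yield y = 0.02825. First find Macaulay duration:
  t   CF        PV=CF/(1+0.02825)^t    t·PV
  1        40.00        38.9010        38.9010
  2        40.00        37.8323        75.6646
  3        40.00        36.7929       110.3787
  4        40.00        35.7820       143.1282
  5        32.50        28.2742       141.3708
  6        32.50        27.4974       164.9842
  7        32.50        26.7419       187.1933
  8     2,032.50     1,626.4503    13,011.6028
  Σ                  1,858.2720    13,873.2235
P = 1,858.2720; Macaulay duration = 13,873.2235 / 1,858.2720 = 7.46566 half-year periods = 3.73283 years.
Modified duration = D_Mac / (1 + y) = 3.73283 / 1.02825 = 3.63027 years.

3.630 years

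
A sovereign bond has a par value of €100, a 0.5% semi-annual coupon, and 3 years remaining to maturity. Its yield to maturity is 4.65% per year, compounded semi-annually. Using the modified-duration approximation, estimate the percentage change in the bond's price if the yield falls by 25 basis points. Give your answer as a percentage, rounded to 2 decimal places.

Periodic yield y = 0.02325. Modified duration first:
  t   CF        PV=CF/(1+0.02325)^t    t·PV
  1         0.25         0.2443         0.2443
  2         0.25         0.2388         0.4775
  3         0.25         0.2333         0.7000
  4         0.25         0.2280         0.9122
  5         0.25         0.2229         1.1143
  6       100.25        87.3361       524.0167
  Σ                     88.5034       527.4650
P = 88.5034; D_Mac = 5.95982 half-year periods = 2.97991 yrs; D_mod = 2.97991/(1+0.02325) = 2.91220 yrs.
ΔP/P ≈ -D_mod · Δy = -2.91220 × (-0.0025) = +0.007281 = +0.7281%.

+0.73%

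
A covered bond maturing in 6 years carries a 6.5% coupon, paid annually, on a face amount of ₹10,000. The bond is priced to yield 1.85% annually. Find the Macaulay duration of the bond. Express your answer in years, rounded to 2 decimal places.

Periodic yield y = 0.0185. Discount each cash flow and weight by its year:
  t   CF        PV=CF/(1+0.0185)^t    t·PV
  1       650.00       638.1934       638.1934
  2       650.00       626.6013     1,253.2026
  3       650.00       615.2197     1,845.6592
  4       650.00       604.0449     2,416.1796
  5       650.00       593.0731     2,965.3653
  6    10,650.00     9,540.7696    57,244.6175
  Σ                 12,617.9020    66,363.2176
Price P = Σ PV = 12,617.9020.
Macaulay duration = Σ(t·PV) / P = 66,363.2176 / 12,617.9020 = 5.25945 years.

5.26 years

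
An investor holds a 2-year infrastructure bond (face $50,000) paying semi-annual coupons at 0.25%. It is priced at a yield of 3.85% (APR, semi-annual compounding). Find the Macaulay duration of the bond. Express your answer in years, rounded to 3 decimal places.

Periodic yield y = 0.01925. Discount each cash flow and weight by its period:
  t   CF        PV=CF/(1+0.01925)^t    t·PV
  1        62.50        61.3196        61.3196
  2        62.50        60.1615       120.3230
  3        62.50        59.0253       177.0758
  4    50,062.50    46,386.2915   185,545.1660
  Σ                 46,566.7978   185,903.8844
Price P = Σ PV = 46,566.7978.
Macaulay duration = Σ(t·PV) / P = 185,903.8844 / 46,566.7978 = 3.99220 half-year periods.
In years: 3.99220 / 2 = 1.99610 years.

1.996 years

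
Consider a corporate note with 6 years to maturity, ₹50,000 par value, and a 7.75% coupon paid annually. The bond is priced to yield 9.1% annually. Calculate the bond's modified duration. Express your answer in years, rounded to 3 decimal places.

4.569 years

Periodic yield y = 0.091. First find Macaulay duration:
  t   CF        PV=CF/(1+0.091)^t    t·PV
  1     3,875.00     3,551.7874     3,551.7874
  2     3,875.00     3,255.5338     6,511.0676
  3     3,875.00     2,983.9906     8,951.9719
  4     3,875.00     2,735.0968    10,940.3873
  5     3,875.00     2,506.9632    12,534.8159
  6    53,875.00    31,947.6398   191,685.8390
  Σ                 46,981.0116   234,175.8689
P = 46,981.0116; Macaulay duration = 234,175.8689 / 46,981.0116 = 4.98448 years.
Modified duration = D_Mac / (1 + y) = 4.98448 / 1.091 = 4.56873 years.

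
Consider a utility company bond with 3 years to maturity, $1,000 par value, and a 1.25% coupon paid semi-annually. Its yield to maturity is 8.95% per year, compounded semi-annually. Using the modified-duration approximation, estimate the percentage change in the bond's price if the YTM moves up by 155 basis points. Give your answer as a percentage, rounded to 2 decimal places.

Periodic yield y = 0.04475. Modified duration first:
  t   CF        PV=CF/(1+0.04475)^t    t·PV
  1         6.25         5.9823         5.9823
  2         6.25         5.7261        11.4521
  3         6.25         5.4808        16.4424
  4         6.25         5.2460        20.9841
  5         6.25         5.0213        25.1066
  6     1,006.25       773.8051     4,642.8309
  Σ                    801.2616     4,722.7984
P = 801.2616; D_Mac = 5.89420 half-year periods = 2.94710 yrs; D_mod = 2.94710/(1+0.04475) = 2.82087 yrs.
ΔP/P ≈ -D_mod · Δy = -2.82087 × (+0.0155) = -0.043723 = -4.3723%.

-4.37%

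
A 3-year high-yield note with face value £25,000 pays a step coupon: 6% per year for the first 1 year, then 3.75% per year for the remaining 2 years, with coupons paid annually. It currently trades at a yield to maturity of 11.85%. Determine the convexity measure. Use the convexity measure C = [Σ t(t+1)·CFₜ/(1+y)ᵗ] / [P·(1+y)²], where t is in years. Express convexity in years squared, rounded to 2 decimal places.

8.90

With y = 0.1185:
  t   CF        PV=CF/(1+0.1185)^t    t·PV        t(t+1)·PV
  1     1,500.00     1,341.0818     1,341.0818       2,682.1636
  2       937.50       749.3752     1,498.7503       4,496.2510
  3    25,937.50    18,536.1762    55,608.5286     222,434.1142
  Σ                 20,626.6332    58,448.3607     229,612.5289
P = 20,626.6332.
Convexity = Σ t(t+1)·PV / [P·(1+y)²] = 229,612.5289 / (20,626.6332 × 1.251042) = 8.89806.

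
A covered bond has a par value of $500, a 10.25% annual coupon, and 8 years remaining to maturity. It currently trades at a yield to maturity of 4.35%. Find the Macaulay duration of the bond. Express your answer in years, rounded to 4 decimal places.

6.1800 years

Periodic yield y = 0.0435. Discount each cash flow and weight by its year:
  t   CF        PV=CF/(1+0.0435)^t    t·PV
  1        51.25        49.1136        49.1136
  2        51.25        47.0662        94.1324
  3        51.25        45.1042       135.3125
  4        51.25        43.2239       172.8956
  5        51.25        41.4221       207.1103
  6        51.25        39.6953       238.1718
  7        51.25        38.0405       266.2838
  8       551.25       392.1110     3,136.8876
  Σ                    695.7767     4,299.9075
Price P = Σ PV = 695.7767.
Macaulay duration = Σ(t·PV) / P = 4,299.9075 / 695.7767 = 6.18001 years.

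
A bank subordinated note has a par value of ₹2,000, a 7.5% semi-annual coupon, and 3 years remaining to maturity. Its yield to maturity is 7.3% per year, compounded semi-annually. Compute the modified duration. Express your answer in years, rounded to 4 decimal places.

Periodic yield y = 0.0365. First find Macaulay duration:
  t   CF        PV=CF/(1+0.0365)^t    t·PV
  1        75.00        72.3589        72.3589
  2        75.00        69.8108       139.6216
  3        75.00        67.3524       202.0573
  4        75.00        64.9806       259.9226
  5        75.00        62.6924       313.4619
  6     2,075.00     1,673.4096    10,040.4577
  Σ                  2,010.6048    11,027.8801
P = 2,010.6048; Macaulay duration = 11,027.8801 / 2,010.6048 = 5.48486 half-year periods = 2.74243 years.
Modified duration = D_Mac / (1 + y) = 2.74243 / 1.0365 = 2.64585 years.

2.6459 years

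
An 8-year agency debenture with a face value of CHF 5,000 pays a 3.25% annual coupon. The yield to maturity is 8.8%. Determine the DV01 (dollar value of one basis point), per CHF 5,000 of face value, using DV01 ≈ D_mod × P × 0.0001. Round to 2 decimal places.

Periodic yield y = 0.088.
  t   CF        PV=CF/(1+0.088)^t    t·PV
  1       162.50       149.3566       149.3566
  2       162.50       137.2763       274.5526
  3       162.50       126.1731       378.5192
  4       162.50       115.9679       463.8716
  5       162.50       106.5881       532.9407
  6       162.50        97.9670       587.8022
  7       162.50        90.0432       630.3027
  8     5,162.50     2,629.2320    21,033.8556
  Σ                  3,452.6043    24,051.2013
P = 3,452.6043; D_Mac = 6.96610 yrs; D_mod = 6.40267 yrs.
DV01 ≈ 6.40267 × 3,452.6043 × 0.0001 = 2.210588.

CHF 2.21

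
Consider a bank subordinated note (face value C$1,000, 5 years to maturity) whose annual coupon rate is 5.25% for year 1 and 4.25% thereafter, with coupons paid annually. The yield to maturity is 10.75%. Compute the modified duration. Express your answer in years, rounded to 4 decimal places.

4.0623 years

Periodic yield y = 0.1075. First find Macaulay duration:
  t   CF        PV=CF/(1+0.1075)^t    t·PV
  1        52.50        47.4041        47.4041
  2        42.50        34.6499        69.2997
  3        42.50        31.2866        93.8597
  4        42.50        28.2497       112.9988
  5     1,042.50       625.6874     3,128.4369
  Σ                    767.2776     3,451.9991
P = 767.2776; Macaulay duration = 3,451.9991 / 767.2776 = 4.49902 years.
Modified duration = D_Mac / (1 + y) = 4.49902 / 1.1075 = 4.06232 years.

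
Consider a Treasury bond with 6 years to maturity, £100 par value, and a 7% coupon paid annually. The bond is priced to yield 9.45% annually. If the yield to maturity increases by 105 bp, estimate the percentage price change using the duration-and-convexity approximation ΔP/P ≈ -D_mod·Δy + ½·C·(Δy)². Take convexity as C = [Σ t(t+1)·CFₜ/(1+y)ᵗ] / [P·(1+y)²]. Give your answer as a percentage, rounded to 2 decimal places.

-4.68%

With y = 0.0945:
  t   CF        PV=CF/(1+0.0945)^t    t·PV        t(t+1)·PV
  1         7.00         6.3956         6.3956          12.7912
  2         7.00         5.8434        11.6868          35.0605
  3         7.00         5.3389        16.0167          64.0666
  4         7.00         4.8779        19.5117          97.5585
  5         7.00         4.4568        22.2838         133.7028
  6       107.00        62.2428       373.4569       2,614.1980
  Σ                     89.1554       449.3514       2,957.3776
P = 89.1554; D_Mac = 5.04009 yrs; D_mod = 4.60493 yrs; C = 27.69029.
Duration effect: -4.60493 × (+0.0105) = -0.048352
Convexity effect: 0.5 × 27.69029 × (0.0105)² = +0.0015264
ΔP/P ≈ -0.048352 + 0.0015264 = -0.046825 = -4.6825%.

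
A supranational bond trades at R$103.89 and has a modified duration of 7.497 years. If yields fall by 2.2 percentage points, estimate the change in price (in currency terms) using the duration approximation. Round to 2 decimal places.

Duration approximation: ΔP/P ≈ -D_mod · Δy = -7.497 × (-0.022) = +0.164934.
ΔP ≈ 103.89 × (+0.164934) = +17.13499326.

+R$17.13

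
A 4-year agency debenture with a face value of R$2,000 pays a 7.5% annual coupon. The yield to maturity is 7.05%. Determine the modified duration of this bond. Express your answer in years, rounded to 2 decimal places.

3.37 years

Periodic yield y = 0.0705. First find Macaulay duration:
  t   CF        PV=CF/(1+0.0705)^t    t·PV
  1       150.00       140.1214       140.1214
  2       150.00       130.8935       261.7869
  3       150.00       122.2732       366.8196
  4     2,150.00     1,637.1624     6,548.6498
  Σ                  2,030.4505     7,317.3777
P = 2,030.4505; Macaulay duration = 7,317.3777 / 2,030.4505 = 3.60382 years.
Modified duration = D_Mac / (1 + y) = 3.60382 / 1.0705 = 3.36648 years.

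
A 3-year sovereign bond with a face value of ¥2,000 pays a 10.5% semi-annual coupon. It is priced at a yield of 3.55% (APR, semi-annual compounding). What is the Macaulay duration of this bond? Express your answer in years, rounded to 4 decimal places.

Periodic yield y = 0.01775. Discount each cash flow and weight by its period:
  t   CF        PV=CF/(1+0.01775)^t    t·PV
  1       105.00       103.1688       103.1688
  2       105.00       101.3694       202.7389
  3       105.00        99.6015       298.8046
  4       105.00        97.8644       391.4577
  5       105.00        96.1576       480.7881
  6     2,105.00     1,894.1110    11,364.6662
  Σ                  2,392.2728    12,841.6243
Price P = Σ PV = 2,392.2728.
Macaulay duration = Σ(t·PV) / P = 12,841.6243 / 2,392.2728 = 5.36796 half-year periods.
In years: 5.36796 / 2 = 2.68398 years.

2.6840 years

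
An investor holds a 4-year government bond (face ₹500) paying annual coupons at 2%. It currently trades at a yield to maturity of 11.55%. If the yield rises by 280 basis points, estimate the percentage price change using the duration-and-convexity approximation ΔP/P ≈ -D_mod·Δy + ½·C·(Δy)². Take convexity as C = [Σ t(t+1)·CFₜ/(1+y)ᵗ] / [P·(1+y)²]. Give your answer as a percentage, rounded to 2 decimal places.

-9.08%

With y = 0.1155:
  t   CF        PV=CF/(1+0.1155)^t    t·PV        t(t+1)·PV
  1        10.00         8.9646         8.9646          17.9292
  2        10.00         8.0364        16.0728          48.2183
  3        10.00         7.2043        21.6129          86.4515
  4       510.00       329.3759     1,317.5038       6,587.5189
  Σ                    353.5812     1,364.1540       6,740.1179
P = 353.5812; D_Mac = 3.85811 yrs; D_mod = 3.45863 yrs; C = 15.31931.
Duration effect: -3.45863 × (+0.028) = -0.096842
Convexity effect: 0.5 × 15.31931 × (0.028)² = +0.0060052
ΔP/P ≈ -0.096842 + 0.0060052 = -0.090837 = -9.0837%.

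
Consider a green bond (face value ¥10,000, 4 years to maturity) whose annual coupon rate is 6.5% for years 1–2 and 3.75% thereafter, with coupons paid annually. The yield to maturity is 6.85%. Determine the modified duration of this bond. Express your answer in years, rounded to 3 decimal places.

Periodic yield y = 0.0685. First find Macaulay duration:
  t   CF        PV=CF/(1+0.0685)^t    t·PV
  1       650.00       608.3294       608.3294
  2       650.00       569.3303     1,138.6606
  3       375.00       307.4027       922.2081
  4    10,375.00     7,959.5772    31,838.3088
  Σ                  9,444.6397    34,507.5070
P = 9,444.6397; Macaulay duration = 34,507.5070 / 9,444.6397 = 3.65366 years.
Modified duration = D_Mac / (1 + y) = 3.65366 / 1.0685 = 3.41943 years.

3.419 years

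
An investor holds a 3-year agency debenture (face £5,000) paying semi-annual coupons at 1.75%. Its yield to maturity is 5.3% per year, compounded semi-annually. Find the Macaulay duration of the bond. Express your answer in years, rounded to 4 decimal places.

Periodic yield y = 0.0265. Discount each cash flow and weight by its period:
  t   CF        PV=CF/(1+0.0265)^t    t·PV
  1        43.75        42.6206        42.6206
  2        43.75        41.5203        83.0405
  3        43.75        40.4484       121.3452
  4        43.75        39.4042       157.6167
  5        43.75        38.3869       191.9346
  6     5,043.75     4,311.2165    25,867.2988
  Σ                  4,513.5968    26,463.8564
Price P = Σ PV = 4,513.5968.
Macaulay duration = Σ(t·PV) / P = 26,463.8564 / 4,513.5968 = 5.86314 half-year periods.
In years: 5.86314 / 2 = 2.93157 years.

2.9316 years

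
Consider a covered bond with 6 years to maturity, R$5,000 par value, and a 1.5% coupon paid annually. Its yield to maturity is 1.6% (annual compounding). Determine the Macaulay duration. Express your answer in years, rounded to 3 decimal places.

5.782 years

Periodic yield y = 0.016. Discount each cash flow and weight by its year:
  t   CF        PV=CF/(1+0.016)^t    t·PV
  1        75.00        73.8189        73.8189
  2        75.00        72.6564       145.3128
  3        75.00        71.5122       214.5366
  4        75.00        70.3860       281.5441
  5        75.00        69.2776       346.3879
  6     5,075.00     4,613.9597    27,683.7583
  Σ                  4,971.6108    28,745.3586
Price P = Σ PV = 4,971.6108.
Macaulay duration = Σ(t·PV) / P = 28,745.3586 / 4,971.6108 = 5.78190 years.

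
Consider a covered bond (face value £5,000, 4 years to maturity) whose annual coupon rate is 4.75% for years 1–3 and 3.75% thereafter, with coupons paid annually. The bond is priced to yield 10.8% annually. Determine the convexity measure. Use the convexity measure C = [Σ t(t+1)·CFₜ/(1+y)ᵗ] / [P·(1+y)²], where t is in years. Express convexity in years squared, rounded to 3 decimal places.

14.679

With y = 0.108:
  t   CF        PV=CF/(1+0.108)^t    t·PV        t(t+1)·PV
  1       237.50       214.3502       214.3502         428.7004
  2       237.50       193.4568       386.9137       1,160.7410
  3       237.50       174.6000       523.8001       2,095.2005
  4     5,187.50     3,441.9065    13,767.6260      68,838.1300
  Σ                  4,024.3136    14,892.6900      72,522.7718
P = 4,024.3136.
Convexity = Σ t(t+1)·PV / [P·(1+y)²] = 72,522.7718 / (4,024.3136 × 1.227664) = 14.67922.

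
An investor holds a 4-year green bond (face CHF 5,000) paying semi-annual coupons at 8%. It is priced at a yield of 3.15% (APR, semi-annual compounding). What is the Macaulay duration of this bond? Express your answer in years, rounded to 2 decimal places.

3.55 years

Periodic yield y = 0.01575. Discount each cash flow and weight by its period:
  t   CF        PV=CF/(1+0.01575)^t    t·PV
  1       200.00       196.8988       196.8988
  2       200.00       193.8458       387.6915
  3       200.00       190.8400       572.5201
  4       200.00       187.8809       751.5237
  5       200.00       184.9677       924.8384
  6       200.00       182.0996     1,092.5976
  7       200.00       179.2760     1,254.9321
  8     5,200.00     4,588.9011    36,711.2086
  Σ                  5,904.7099    41,892.2109
Price P = Σ PV = 5,904.7099.
Macaulay duration = Σ(t·PV) / P = 41,892.2109 / 5,904.7099 = 7.09471 half-year periods.
In years: 7.09471 / 2 = 3.54736 years.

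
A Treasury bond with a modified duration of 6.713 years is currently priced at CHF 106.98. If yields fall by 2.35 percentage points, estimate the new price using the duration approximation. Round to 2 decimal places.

Duration approximation: ΔP/P ≈ -D_mod · Δy = -6.713 × (-0.0235) = +0.1577555.
New price ≈ 106.98 × (1 + 0.1577555) = 123.85668339.

CHF 123.86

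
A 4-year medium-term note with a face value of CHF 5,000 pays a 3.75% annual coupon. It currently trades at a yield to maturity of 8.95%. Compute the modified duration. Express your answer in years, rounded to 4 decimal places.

3.4556 years

Periodic yield y = 0.0895. First find Macaulay duration:
  t   CF        PV=CF/(1+0.0895)^t    t·PV
  1       187.50       172.0973       172.0973
  2       187.50       157.9599       315.9198
  3       187.50       144.9838       434.9515
  4     5,187.50     3,681.7066    14,726.8262
  Σ                  4,156.7476    15,649.7948
P = 4,156.7476; Macaulay duration = 15,649.7948 / 4,156.7476 = 3.76491 years.
Modified duration = D_Mac / (1 + y) = 3.76491 / 1.0895 = 3.45563 years.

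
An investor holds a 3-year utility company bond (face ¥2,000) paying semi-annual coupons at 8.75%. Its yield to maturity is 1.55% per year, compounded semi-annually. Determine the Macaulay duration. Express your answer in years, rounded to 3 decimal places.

Periodic yield y = 0.00775. Discount each cash flow and weight by its period:
  t   CF        PV=CF/(1+0.00775)^t    t·PV
  1        87.50        86.8271        86.8271
  2        87.50        86.1594       172.3187
  3        87.50        85.4968       256.4903
  4        87.50        84.8393       339.3570
  5        87.50        84.1868       420.9340
  6     2,087.50     1,993.0108    11,958.0646
  Σ                  2,420.5200    13,233.9916
Price P = Σ PV = 2,420.5200.
Macaulay duration = Σ(t·PV) / P = 13,233.9916 / 2,420.5200 = 5.46742 half-year periods.
In years: 5.46742 / 2 = 2.73371 years.

2.734 years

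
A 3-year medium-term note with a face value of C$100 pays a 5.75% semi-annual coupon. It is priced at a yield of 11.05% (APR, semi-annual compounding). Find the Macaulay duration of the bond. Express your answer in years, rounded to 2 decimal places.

Periodic yield y = 0.05525. Discount each cash flow and weight by its period:
  t   CF        PV=CF/(1+0.05525)^t    t·PV
  1        2.875         2.7245         2.7245
  2        2.875         2.5818         5.1637
  3        2.875         2.4466         7.3399
  4        2.875         2.3185         9.2742
  5        2.875         2.1972        10.9858
  6      102.875        74.5037       447.0220
  Σ                     86.7723       482.5101
Price P = Σ PV = 86.7723.
Macaulay duration = Σ(t·PV) / P = 482.5101 / 86.7723 = 5.56064 half-year periods.
In years: 5.56064 / 2 = 2.78032 years.

2.78 years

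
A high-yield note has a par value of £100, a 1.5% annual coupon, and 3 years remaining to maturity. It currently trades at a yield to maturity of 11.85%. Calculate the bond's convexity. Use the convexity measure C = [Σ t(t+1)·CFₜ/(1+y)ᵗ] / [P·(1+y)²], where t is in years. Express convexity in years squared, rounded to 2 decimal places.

With y = 0.1185:
  t   CF        PV=CF/(1+0.1185)^t    t·PV        t(t+1)·PV
  1         1.50         1.3411         1.3411           2.6822
  2         1.50         1.1990         2.3980           7.1940
  3       101.50        72.5367       217.6102         870.4410
  Σ                     75.0768       221.3493         880.3171
P = 75.0768.
Convexity = Σ t(t+1)·PV / [P·(1+y)²] = 880.3171 / (75.0768 × 1.251042) = 9.37263.

9.37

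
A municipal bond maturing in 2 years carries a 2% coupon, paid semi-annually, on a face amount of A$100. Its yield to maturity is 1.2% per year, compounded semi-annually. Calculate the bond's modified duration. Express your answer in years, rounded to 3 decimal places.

1.959 years

Periodic yield y = 0.006. First find Macaulay duration:
  t   CF        PV=CF/(1+0.006)^t    t·PV
  1         1.00         0.9940         0.9940
  2         1.00         0.9881         1.9762
  3         1.00         0.9822         2.9466
  4       101.00        98.6119       394.4477
  Σ                    101.5763       400.3646
P = 101.5763; Macaulay duration = 400.3646 / 101.5763 = 3.94152 half-year periods = 1.97076 years.
Modified duration = D_Mac / (1 + y) = 1.97076 / 1.006 = 1.95900 years.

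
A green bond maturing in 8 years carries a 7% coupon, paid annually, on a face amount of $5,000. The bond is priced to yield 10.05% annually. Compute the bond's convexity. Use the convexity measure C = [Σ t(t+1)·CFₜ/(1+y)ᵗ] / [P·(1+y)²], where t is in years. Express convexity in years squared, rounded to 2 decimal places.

42.22

With y = 0.1005:
  t   CF        PV=CF/(1+0.1005)^t    t·PV        t(t+1)·PV
  1       350.00       318.0373       318.0373         636.0745
  2       350.00       288.9934       577.9868       1,733.9605
  3       350.00       262.6019       787.8058       3,151.2231
  4       350.00       238.6206       954.4822       4,772.4112
  5       350.00       216.8292     1,084.1461       6,504.8766
  6       350.00       197.0279     1,182.1675       8,275.1725
  7       350.00       179.0349     1,253.2444      10,025.9548
  8     5,350.00     2,486.7573    19,894.0586     179,046.5278
  Σ                  4,187.9025    26,051.9287     214,146.2010
P = 4,187.9025.
Convexity = Σ t(t+1)·PV / [P·(1+y)²] = 214,146.2010 / (4,187.9025 × 1.211100) = 42.22151.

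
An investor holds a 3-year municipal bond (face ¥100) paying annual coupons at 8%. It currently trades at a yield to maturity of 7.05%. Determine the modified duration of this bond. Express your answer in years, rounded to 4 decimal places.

2.6026 years

Periodic yield y = 0.0705. First find Macaulay duration:
  t   CF        PV=CF/(1+0.0705)^t    t·PV
  1         8.00         7.4731         7.4731
  2         8.00         6.9810        13.9620
  3       108.00        88.0367       264.1101
  Σ                    102.4908       285.5452
P = 102.4908; Macaulay duration = 285.5452 / 102.4908 = 2.78606 years.
Modified duration = D_Mac / (1 + y) = 2.78606 / 1.0705 = 2.60257 years.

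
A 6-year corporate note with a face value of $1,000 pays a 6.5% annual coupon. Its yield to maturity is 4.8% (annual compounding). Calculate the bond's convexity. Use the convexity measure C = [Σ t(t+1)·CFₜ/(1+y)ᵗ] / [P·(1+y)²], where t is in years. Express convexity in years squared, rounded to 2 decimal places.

With y = 0.048:
  t   CF        PV=CF/(1+0.048)^t    t·PV        t(t+1)·PV
  1        65.00        62.0229        62.0229         124.0458
  2        65.00        59.1822       118.3643         355.0929
  3        65.00        56.4715       169.4146         677.6583
  4        65.00        53.8850       215.5402       1,077.7008
  5        65.00        51.4170       257.0851       1,542.5107
  6     1,065.00       803.8628     4,823.1766      33,762.2361
  Σ                  1,086.8414     5,645.6037      37,539.2447
P = 1,086.8414.
Convexity = Σ t(t+1)·PV / [P·(1+y)²] = 37,539.2447 / (1,086.8414 × 1.098304) = 31.44827.

31.45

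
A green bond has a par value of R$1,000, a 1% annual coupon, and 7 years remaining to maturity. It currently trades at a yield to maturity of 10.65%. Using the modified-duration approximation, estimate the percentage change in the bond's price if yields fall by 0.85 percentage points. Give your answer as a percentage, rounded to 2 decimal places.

Periodic yield y = 0.1065. Modified duration first:
  t   CF        PV=CF/(1+0.1065)^t    t·PV
  1        10.00         9.0375         9.0375
  2        10.00         8.1677        16.3353
  3        10.00         7.3815        22.1446
  4        10.00         6.6711        26.6842
  5        10.00         6.0290        30.1448
  6        10.00         5.4487        32.6921
  7     1,010.00       497.3492     3,481.4446
  Σ                    540.0846     3,618.4831
P = 540.0846; D_Mac = 6.69984 yrs; D_mod = 6.69984/(1+0.1065) = 6.05499 yrs.
ΔP/P ≈ -D_mod · Δy = -6.05499 × (-0.0085) = +0.051467 = +5.1467%.

+5.15%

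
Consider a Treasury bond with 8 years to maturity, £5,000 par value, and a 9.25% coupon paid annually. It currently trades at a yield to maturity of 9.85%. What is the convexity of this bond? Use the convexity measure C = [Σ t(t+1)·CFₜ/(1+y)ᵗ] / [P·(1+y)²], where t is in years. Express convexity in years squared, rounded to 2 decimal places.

39.79

With y = 0.0985:
  t   CF        PV=CF/(1+0.0985)^t    t·PV        t(t+1)·PV
  1       462.50       421.0287       421.0287         842.0574
  2       462.50       383.2760       766.5520       2,299.6559
  3       462.50       348.9085     1,046.7255       4,186.9020
  4       462.50       317.6227     1,270.4907       6,352.4534
  5       462.50       289.1422     1,445.7108       8,674.2650
  6       462.50       263.2154     1,579.2927      11,055.0487
  7       462.50       239.6135     1,677.2946      13,418.3568
  8     5,462.50     2,576.2675    20,610.1402     185,491.2622
  Σ                  4,839.0745    28,817.2352     232,320.0014
P = 4,839.0745.
Convexity = Σ t(t+1)·PV / [P·(1+y)²] = 232,320.0014 / (4,839.0745 × 1.206702) = 39.78544.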